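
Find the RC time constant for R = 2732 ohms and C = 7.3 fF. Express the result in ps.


Step 1: tau = R * C
Step 2: tau = 2732 * 7.3 fF = 2732 * 7.3e-15 F
Step 3: tau = 1.99436e-11 s = 19.9436 ps

19.9436


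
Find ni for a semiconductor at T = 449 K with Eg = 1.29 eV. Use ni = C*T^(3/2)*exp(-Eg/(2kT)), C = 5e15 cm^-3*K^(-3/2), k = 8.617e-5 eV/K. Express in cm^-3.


Step 1: Compute kT = 8.617e-5 * 449 = 0.03869033 eV
Step 2: Exponent = -Eg/(2kT) = -1.29/(2*0.03869033) = -16.67083
Step 3: T^(3/2) = 449^1.5 = 9514.14
Step 4: ni = 5e15 * 9514.14 * exp(-16.67083) = 2.74e+12 cm^-3

2.74e+12


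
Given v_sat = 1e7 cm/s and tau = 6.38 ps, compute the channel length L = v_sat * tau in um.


Step 1: tau in seconds = 6.38 ps * 1e-12 = 6.3800e-12 s
Step 2: L = v_sat * tau = 1e7 * 6.3800e-12 = 6.3800e-05 cm
Step 3: L in um = 6.3800e-05 * 1e4 = 0.638 um

0.638


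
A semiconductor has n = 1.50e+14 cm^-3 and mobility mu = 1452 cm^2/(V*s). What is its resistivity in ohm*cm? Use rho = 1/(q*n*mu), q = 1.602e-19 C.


Step 1: sigma = q * n * mu = 1.602e-19 * 1.50e+14 * 1452 = 3.48916e-02 S/cm
Step 2: rho = 1 / sigma = 1 / 3.48916e-02 = 28.66 ohm*cm

28.66


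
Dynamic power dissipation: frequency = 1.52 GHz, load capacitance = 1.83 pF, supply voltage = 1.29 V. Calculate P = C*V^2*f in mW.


Step 1: V^2 = 1.29^2 = 1.6641 V^2
Step 2: P = C*V^2*f = 1.83e-12 F * 1.6641 * 1.52e9 Hz
Step 3: P = 4.62886056e-03 W
Step 4: P = 4.629 mW

4.629


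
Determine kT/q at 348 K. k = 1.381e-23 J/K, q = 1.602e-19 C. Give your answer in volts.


Step 1: kT = 1.381e-23 * 348 = 4.80588e-21 J
Step 2: Vt = kT/q = 4.80588e-21 / 1.602e-19
Step 3: Vt = 0.03 V

0.03


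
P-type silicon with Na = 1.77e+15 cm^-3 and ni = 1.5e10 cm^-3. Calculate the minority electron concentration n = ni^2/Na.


Step 1: Majority hole concentration p ≈ Na = 1.77e+15 cm^-3
Step 2: n = ni^2 / Na = (1.5e10)^2 / 1.77e+15
Step 3: n = 1.27e+05 cm^-3

1.27e+05


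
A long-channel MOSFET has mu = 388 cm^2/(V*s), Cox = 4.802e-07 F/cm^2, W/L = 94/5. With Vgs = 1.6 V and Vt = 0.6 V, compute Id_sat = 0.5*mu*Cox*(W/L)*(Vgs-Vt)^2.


Step 1: Overdrive voltage Vov = Vgs - Vt = 1.6 - 0.6 = 1.0 V
Step 2: W/L = 94/5 = 18.8
Step 3: Id = 0.5 * 388 * 4.802e-07 * 18.8 * 1.0^2
Step 4: Id = 1.75e-03 A

1.75e-03


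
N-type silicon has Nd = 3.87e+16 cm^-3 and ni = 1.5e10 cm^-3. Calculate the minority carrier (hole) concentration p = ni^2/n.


Step 1: Since Nd >> ni, n ≈ Nd = 3.87e+16 cm^-3
Step 2: p = ni^2 / n = (1.5e10)^2 / 3.87e+16
Step 3: p = 2.25e20 / 3.87e+16 = 5.81e+03 cm^-3

5.81e+03


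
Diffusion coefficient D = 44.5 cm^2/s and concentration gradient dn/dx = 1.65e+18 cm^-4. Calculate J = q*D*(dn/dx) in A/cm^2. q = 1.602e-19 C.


Step 1: J = q * D * (dn/dx)
Step 2: J = 1.602e-19 * 44.5 * 1.65e+18
Step 3: J = 1.18e+01 A/cm^2

1.18e+01


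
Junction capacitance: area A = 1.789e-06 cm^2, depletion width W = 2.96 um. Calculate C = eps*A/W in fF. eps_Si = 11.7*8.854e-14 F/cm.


Step 1: eps_Si = 11.7 * 8.854e-14 = 1.035918e-12 F/cm
Step 2: W in cm = 2.96 * 1e-4 = 2.96e-04 cm
Step 3: C = 1.035918e-12 * 1.789e-06 / 2.96e-04 = 6.261004e-15 F
Step 4: C = 6.26 fF

6.26


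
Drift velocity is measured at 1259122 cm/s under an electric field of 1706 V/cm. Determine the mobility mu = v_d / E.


Step 1: mu = v_d / E
Step 2: mu = 1259122 / 1706
Step 3: mu = 738.06 cm^2/(V*s)

738.06


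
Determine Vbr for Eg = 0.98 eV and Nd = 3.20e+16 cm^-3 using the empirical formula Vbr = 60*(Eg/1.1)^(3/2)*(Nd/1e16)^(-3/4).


Step 1: Eg/1.1 = 0.98/1.1 = 0.890909
Step 2: (Eg/1.1)^1.5 = 0.890909^1.5 = 0.840911
Step 3: (Nd/1e16)^(-0.75) = (3.2)^(-0.75) = 0.417963
Step 4: Vbr = 60 * 0.840911 * 0.417963 = 21.1 V

21.1


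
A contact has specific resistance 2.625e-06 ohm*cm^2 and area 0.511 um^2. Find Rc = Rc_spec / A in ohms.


Step 1: Convert area to cm^2: 0.511 um^2 = 5.1100e-09 cm^2
Step 2: Rc = Rc_spec / A = 2.625e-06 / 5.1100e-09
Step 3: Rc = 5.14e+02 ohms

5.14e+02


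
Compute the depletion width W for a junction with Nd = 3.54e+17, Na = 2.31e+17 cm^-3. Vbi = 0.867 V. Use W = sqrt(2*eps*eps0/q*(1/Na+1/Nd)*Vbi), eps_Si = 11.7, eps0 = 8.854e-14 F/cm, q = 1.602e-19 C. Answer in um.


Step 1: 1/Na + 1/Nd = 1/2.31e+17 + 1/3.54e+17 = 7.15386e-18
Step 2: 2*eps*eps0/q = 2*11.7*8.854e-14/1.602e-19 = 1.293281e+07
Step 3: W^2 = 1.293281e+07 * 7.15386e-18 * 0.867 = 8.02144e-11
Step 4: W = sqrt(8.02144e-11) = 8.956e-06 cm = 0.08956 um

0.08956


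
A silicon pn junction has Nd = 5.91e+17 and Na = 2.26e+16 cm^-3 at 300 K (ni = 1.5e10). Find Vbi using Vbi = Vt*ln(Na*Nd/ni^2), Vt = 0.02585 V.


Step 1: Compute Na*Nd/ni^2 = 2.26e+16 * 5.91e+17 / (1.5e10)^2 = 5.9363e+13
Step 2: ln(5.9363e+13) = 31.7147
Step 3: Vbi = 0.02585 * 31.7147 = 0.82 V

0.82


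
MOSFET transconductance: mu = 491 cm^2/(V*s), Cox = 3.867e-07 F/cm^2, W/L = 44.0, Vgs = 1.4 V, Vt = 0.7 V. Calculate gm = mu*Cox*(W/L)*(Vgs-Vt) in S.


Step 1: Vov = Vgs - Vt = 1.4 - 0.7 = 0.7 V
Step 2: gm = mu * Cox * (W/L) * Vov
Step 3: gm = 491 * 3.867e-07 * 44.0 * 0.7 = 5.85e-03 S

5.85e-03


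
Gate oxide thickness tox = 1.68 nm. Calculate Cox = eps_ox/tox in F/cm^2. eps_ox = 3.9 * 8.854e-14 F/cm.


Step 1: eps_ox = 3.9 * 8.854e-14 = 3.45306e-13 F/cm
Step 2: tox in cm = 1.68 nm * 1e-7 = 1.6800e-07 cm
Step 3: Cox = 3.45306e-13 / 1.6800e-07 = 2.06e-06 F/cm^2

2.06e-06


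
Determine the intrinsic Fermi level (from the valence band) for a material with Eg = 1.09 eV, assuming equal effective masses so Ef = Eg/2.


Step 1: For an intrinsic semiconductor, the Fermi level sits at midgap.
Step 2: Ef = Eg / 2 = 1.09 / 2 = 0.545 eV

0.545


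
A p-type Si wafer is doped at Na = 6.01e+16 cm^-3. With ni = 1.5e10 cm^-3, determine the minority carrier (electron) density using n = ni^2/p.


Step 1: Majority hole concentration p ≈ Na = 6.01e+16 cm^-3
Step 2: n = ni^2 / Na = (1.5e10)^2 / 6.01e+16
Step 3: n = 3.74e+03 cm^-3

3.74e+03


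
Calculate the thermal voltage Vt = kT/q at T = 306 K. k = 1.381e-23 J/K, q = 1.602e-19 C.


Step 1: kT = 1.381e-23 * 306 = 4.22586e-21 J
Step 2: Vt = kT/q = 4.22586e-21 / 1.602e-19
Step 3: Vt = 0.02638 V

0.02638


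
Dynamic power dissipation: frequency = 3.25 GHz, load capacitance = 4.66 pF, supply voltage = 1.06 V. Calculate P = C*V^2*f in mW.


Step 1: V^2 = 1.06^2 = 1.1236 V^2
Step 2: P = C*V^2*f = 4.66e-12 F * 1.1236 * 3.25e9 Hz
Step 3: P = 1.7016922e-02 W
Step 4: P = 17.017 mW

17.017


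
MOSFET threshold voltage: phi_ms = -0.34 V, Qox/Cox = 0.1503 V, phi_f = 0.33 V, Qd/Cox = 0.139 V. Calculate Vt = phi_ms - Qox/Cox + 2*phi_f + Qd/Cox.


Step 1: Vt = phi_ms - Qox/Cox + 2*phi_f + Qd/Cox
Step 2: Vt = -0.34 - 0.1503 + 2*0.33 + 0.139
Step 3: Vt = -0.34 - 0.1503 + 0.66 + 0.139
Step 4: Vt = 0.3087 V

0.3087


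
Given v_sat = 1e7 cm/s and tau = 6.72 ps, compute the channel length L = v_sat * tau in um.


Step 1: tau in seconds = 6.72 ps * 1e-12 = 6.7200e-12 s
Step 2: L = v_sat * tau = 1e7 * 6.7200e-12 = 6.7200e-05 cm
Step 3: L in um = 6.7200e-05 * 1e4 = 0.672 um

0.672


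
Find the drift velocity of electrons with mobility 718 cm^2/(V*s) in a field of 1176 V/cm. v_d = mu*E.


Step 1: v_d = mu * E
Step 2: v_d = 718 * 1176 = 844368
Step 3: v_d = 8.44e+05 cm/s

8.44e+05


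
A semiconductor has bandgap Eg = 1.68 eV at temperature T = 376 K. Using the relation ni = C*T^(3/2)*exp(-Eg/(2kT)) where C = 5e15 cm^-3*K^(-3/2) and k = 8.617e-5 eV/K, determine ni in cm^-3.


Step 1: Compute kT = 8.617e-5 * 376 = 0.03239992 eV
Step 2: Exponent = -Eg/(2kT) = -1.68/(2*0.03239992) = -25.92599
Step 3: T^(3/2) = 376^1.5 = 7290.91
Step 4: ni = 5e15 * 7290.91 * exp(-25.92599) = 2.01e+08 cm^-3

2.01e+08


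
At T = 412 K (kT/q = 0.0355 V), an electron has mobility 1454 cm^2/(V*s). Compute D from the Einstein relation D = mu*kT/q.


Step 1: D = mu * (kT/q)
Step 2: D = 1454 * 0.0355
Step 3: D = 51.62 cm^2/s

51.62


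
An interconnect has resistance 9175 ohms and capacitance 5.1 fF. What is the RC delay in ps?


Step 1: tau = R * C
Step 2: tau = 9175 * 5.1 fF = 9175 * 5.1e-15 F
Step 3: tau = 4.67925e-11 s = 46.7925 ps

46.7925


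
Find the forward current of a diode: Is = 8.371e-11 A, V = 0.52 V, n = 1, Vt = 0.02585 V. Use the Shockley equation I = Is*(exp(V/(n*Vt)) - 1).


Step 1: V/(n*Vt) = 0.52/(1*0.02585) = 20.1161
Step 2: exp(20.1161) = 5.4489e+08
Step 3: I = 8.371e-11 * (5.4489e+08 - 1) = 4.56e-02 A

4.56e-02


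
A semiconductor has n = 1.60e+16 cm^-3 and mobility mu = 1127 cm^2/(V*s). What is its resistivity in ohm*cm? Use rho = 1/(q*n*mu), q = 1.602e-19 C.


Step 1: sigma = q * n * mu = 1.602e-19 * 1.60e+16 * 1127 = 2.88873e+00 S/cm
Step 2: rho = 1 / sigma = 1 / 2.88873e+00 = 0.3462 ohm*cm

0.3462


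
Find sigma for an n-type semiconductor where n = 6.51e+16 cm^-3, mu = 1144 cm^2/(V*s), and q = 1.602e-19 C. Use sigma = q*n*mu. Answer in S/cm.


Step 1: sigma = q * n * mu
Step 2: sigma = 1.602e-19 * 6.51e+16 * 1144
Step 3: sigma = 1.193e+01 S/cm

1.193e+01


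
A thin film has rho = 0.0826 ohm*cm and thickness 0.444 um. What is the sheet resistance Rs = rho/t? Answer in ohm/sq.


Step 1: Convert thickness to cm: t = 0.444 um = 4.4400e-05 cm
Step 2: Rs = rho / t = 0.0826 / 4.4400e-05
Step 3: Rs = 1860.4 ohm/sq

1860.4


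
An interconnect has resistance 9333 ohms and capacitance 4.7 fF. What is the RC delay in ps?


Step 1: tau = R * C
Step 2: tau = 9333 * 4.7 fF = 9333 * 4.7e-15 F
Step 3: tau = 4.38651e-11 s = 43.8651 ps

43.8651


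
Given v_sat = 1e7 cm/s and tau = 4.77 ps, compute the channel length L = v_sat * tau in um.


Step 1: tau in seconds = 4.77 ps * 1e-12 = 4.7700e-12 s
Step 2: L = v_sat * tau = 1e7 * 4.7700e-12 = 4.7700e-05 cm
Step 3: L in um = 4.7700e-05 * 1e4 = 0.477 um

0.477


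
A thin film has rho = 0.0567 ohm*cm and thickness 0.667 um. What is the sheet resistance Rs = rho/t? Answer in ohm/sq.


Step 1: Convert thickness to cm: t = 0.667 um = 6.6700e-05 cm
Step 2: Rs = rho / t = 0.0567 / 6.6700e-05
Step 3: Rs = 850.1 ohm/sq

850.1


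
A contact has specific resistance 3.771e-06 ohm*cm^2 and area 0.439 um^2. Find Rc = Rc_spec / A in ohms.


Step 1: Convert area to cm^2: 0.439 um^2 = 4.3900e-09 cm^2
Step 2: Rc = Rc_spec / A = 3.771e-06 / 4.3900e-09
Step 3: Rc = 8.59e+02 ohms

8.59e+02


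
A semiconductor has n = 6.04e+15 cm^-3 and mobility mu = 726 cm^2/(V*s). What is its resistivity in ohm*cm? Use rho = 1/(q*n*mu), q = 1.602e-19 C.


Step 1: sigma = q * n * mu = 1.602e-19 * 6.04e+15 * 726 = 7.02483e-01 S/cm
Step 2: rho = 1 / sigma = 1 / 7.02483e-01 = 1.424 ohm*cm

1.424


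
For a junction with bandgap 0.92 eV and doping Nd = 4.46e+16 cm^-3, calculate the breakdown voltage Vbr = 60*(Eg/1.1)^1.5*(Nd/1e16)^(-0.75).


Step 1: Eg/1.1 = 0.92/1.1 = 0.836364
Step 2: (Eg/1.1)^1.5 = 0.836364^1.5 = 0.764879
Step 3: (Nd/1e16)^(-0.75) = (4.46)^(-0.75) = 0.325836
Step 4: Vbr = 60 * 0.764879 * 0.325836 = 15.0 V

15.0


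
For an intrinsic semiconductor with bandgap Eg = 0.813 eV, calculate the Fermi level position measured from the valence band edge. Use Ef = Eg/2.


Step 1: For an intrinsic semiconductor, the Fermi level sits at midgap.
Step 2: Ef = Eg / 2 = 0.813 / 2 = 0.4065 eV

0.4065


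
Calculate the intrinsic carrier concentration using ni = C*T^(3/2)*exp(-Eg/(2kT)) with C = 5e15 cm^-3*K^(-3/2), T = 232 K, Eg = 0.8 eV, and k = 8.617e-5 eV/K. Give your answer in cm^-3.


Step 1: Compute kT = 8.617e-5 * 232 = 0.01999144 eV
Step 2: Exponent = -Eg/(2kT) = -0.8/(2*0.01999144) = -20.00856
Step 3: T^(3/2) = 232^1.5 = 3533.72
Step 4: ni = 5e15 * 3533.72 * exp(-20.00856) = 3.61e+10 cm^-3

3.61e+10


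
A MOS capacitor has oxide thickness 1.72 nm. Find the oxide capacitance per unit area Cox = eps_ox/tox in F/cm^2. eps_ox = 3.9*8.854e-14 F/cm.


Step 1: eps_ox = 3.9 * 8.854e-14 = 3.45306e-13 F/cm
Step 2: tox in cm = 1.72 nm * 1e-7 = 1.7200e-07 cm
Step 3: Cox = 3.45306e-13 / 1.7200e-07 = 2.01e-06 F/cm^2

2.01e-06


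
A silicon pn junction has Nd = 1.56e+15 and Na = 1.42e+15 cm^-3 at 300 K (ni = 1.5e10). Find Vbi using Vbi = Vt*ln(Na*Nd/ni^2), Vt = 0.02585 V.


Step 1: Compute Na*Nd/ni^2 = 1.42e+15 * 1.56e+15 / (1.5e10)^2 = 9.8453e+09
Step 2: ln(9.8453e+09) = 23.0103
Step 3: Vbi = 0.02585 * 23.0103 = 0.595 V

0.595


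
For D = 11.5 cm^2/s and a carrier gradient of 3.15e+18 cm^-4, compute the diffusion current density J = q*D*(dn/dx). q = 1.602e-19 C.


Step 1: J = q * D * (dn/dx)
Step 2: J = 1.602e-19 * 11.5 * 3.15e+18
Step 3: J = 5.80e+00 A/cm^2

5.80e+00


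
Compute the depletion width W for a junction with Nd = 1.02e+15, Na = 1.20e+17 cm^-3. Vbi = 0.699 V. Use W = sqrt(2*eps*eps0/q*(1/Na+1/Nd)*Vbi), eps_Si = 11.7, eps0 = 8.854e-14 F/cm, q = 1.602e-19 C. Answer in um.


Step 1: 1/Na + 1/Nd = 1/1.20e+17 + 1/1.02e+15 = 9.88725e-16
Step 2: 2*eps*eps0/q = 2*11.7*8.854e-14/1.602e-19 = 1.293281e+07
Step 3: W^2 = 1.293281e+07 * 9.88725e-16 * 0.699 = 8.93811e-09
Step 4: W = sqrt(8.93811e-09) = 9.454e-05 cm = 0.9454 um

0.9454


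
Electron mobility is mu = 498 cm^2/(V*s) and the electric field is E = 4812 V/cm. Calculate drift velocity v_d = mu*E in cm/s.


Step 1: v_d = mu * E
Step 2: v_d = 498 * 4812 = 2396376
Step 3: v_d = 2.40e+06 cm/s

2.40e+06


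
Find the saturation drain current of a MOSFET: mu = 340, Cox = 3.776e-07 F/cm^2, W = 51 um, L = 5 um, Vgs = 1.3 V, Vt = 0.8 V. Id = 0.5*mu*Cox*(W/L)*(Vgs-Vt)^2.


Step 1: Overdrive voltage Vov = Vgs - Vt = 1.3 - 0.8 = 0.5 V
Step 2: W/L = 51/5 = 10.2
Step 3: Id = 0.5 * 340 * 3.776e-07 * 10.2 * 0.5^2
Step 4: Id = 1.64e-04 A

1.64e-04


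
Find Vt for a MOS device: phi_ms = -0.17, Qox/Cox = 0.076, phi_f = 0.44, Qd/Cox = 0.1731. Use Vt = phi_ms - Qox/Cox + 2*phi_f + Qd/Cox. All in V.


Step 1: Vt = phi_ms - Qox/Cox + 2*phi_f + Qd/Cox
Step 2: Vt = -0.17 - 0.076 + 2*0.44 + 0.1731
Step 3: Vt = -0.17 - 0.076 + 0.88 + 0.1731
Step 4: Vt = 0.8071 V

0.8071


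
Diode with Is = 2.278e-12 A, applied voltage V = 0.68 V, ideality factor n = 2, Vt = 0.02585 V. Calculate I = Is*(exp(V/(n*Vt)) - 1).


Step 1: V/(n*Vt) = 0.68/(2*0.02585) = 13.1528
Step 2: exp(13.1528) = 5.1545e+05
Step 3: I = 2.278e-12 * (5.1545e+05 - 1) = 1.17e-06 A

1.17e-06


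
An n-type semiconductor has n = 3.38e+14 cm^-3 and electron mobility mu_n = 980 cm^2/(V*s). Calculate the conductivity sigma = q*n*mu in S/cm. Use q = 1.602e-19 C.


Step 1: sigma = q * n * mu
Step 2: sigma = 1.602e-19 * 3.38e+14 * 980
Step 3: sigma = 5.306e-02 S/cm

5.306e-02


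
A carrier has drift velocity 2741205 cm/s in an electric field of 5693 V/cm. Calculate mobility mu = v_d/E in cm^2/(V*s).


Step 1: mu = v_d / E
Step 2: mu = 2741205 / 5693
Step 3: mu = 481.5 cm^2/(V*s)

481.5


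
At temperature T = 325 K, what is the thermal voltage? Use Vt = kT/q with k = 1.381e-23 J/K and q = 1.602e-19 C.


Step 1: kT = 1.381e-23 * 325 = 4.48825e-21 J
Step 2: Vt = kT/q = 4.48825e-21 / 1.602e-19
Step 3: Vt = 0.02802 V

0.02802


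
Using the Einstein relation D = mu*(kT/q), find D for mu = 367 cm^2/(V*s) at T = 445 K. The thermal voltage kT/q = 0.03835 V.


Step 1: D = mu * (kT/q)
Step 2: D = 367 * 0.03835
Step 3: D = 14.07 cm^2/s

14.07


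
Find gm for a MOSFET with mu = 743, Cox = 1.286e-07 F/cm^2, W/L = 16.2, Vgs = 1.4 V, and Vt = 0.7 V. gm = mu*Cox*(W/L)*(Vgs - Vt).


Step 1: Vov = Vgs - Vt = 1.4 - 0.7 = 0.7 V
Step 2: gm = mu * Cox * (W/L) * Vov
Step 3: gm = 743 * 1.286e-07 * 16.2 * 0.7 = 1.08e-03 S

1.08e-03


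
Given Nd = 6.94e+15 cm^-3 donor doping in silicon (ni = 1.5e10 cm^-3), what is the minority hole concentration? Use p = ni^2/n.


Step 1: Since Nd >> ni, n ≈ Nd = 6.94e+15 cm^-3
Step 2: p = ni^2 / n = (1.5e10)^2 / 6.94e+15
Step 3: p = 2.25e20 / 6.94e+15 = 3.24e+04 cm^-3

3.24e+04


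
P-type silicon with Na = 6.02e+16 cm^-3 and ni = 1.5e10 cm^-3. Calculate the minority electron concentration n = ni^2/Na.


Step 1: Majority hole concentration p ≈ Na = 6.02e+16 cm^-3
Step 2: n = ni^2 / Na = (1.5e10)^2 / 6.02e+16
Step 3: n = 3.74e+03 cm^-3

3.74e+03


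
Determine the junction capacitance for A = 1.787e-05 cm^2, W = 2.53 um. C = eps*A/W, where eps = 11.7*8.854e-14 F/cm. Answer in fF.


Step 1: eps_Si = 11.7 * 8.854e-14 = 1.035918e-12 F/cm
Step 2: W in cm = 2.53 * 1e-4 = 2.53e-04 cm
Step 3: C = 1.035918e-12 * 1.787e-05 / 2.53e-04 = 7.316939e-14 F
Step 4: C = 73.17 fF

73.17


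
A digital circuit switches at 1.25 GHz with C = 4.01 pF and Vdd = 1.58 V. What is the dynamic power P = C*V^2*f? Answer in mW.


Step 1: V^2 = 1.58^2 = 2.4964 V^2
Step 2: P = C*V^2*f = 4.01e-12 F * 2.4964 * 1.25e9 Hz
Step 3: P = 1.2513205e-02 W
Step 4: P = 12.513 mW

12.513


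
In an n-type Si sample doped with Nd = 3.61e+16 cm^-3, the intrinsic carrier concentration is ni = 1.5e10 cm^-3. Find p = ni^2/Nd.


Step 1: Since Nd >> ni, n ≈ Nd = 3.61e+16 cm^-3
Step 2: p = ni^2 / n = (1.5e10)^2 / 3.61e+16
Step 3: p = 2.25e20 / 3.61e+16 = 6.23e+03 cm^-3

6.23e+03


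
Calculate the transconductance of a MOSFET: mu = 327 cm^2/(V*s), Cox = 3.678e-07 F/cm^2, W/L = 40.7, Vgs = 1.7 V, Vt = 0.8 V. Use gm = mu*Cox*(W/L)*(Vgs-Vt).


Step 1: Vov = Vgs - Vt = 1.7 - 0.8 = 0.9 V
Step 2: gm = mu * Cox * (W/L) * Vov
Step 3: gm = 327 * 3.678e-07 * 40.7 * 0.9 = 4.41e-03 S

4.41e-03


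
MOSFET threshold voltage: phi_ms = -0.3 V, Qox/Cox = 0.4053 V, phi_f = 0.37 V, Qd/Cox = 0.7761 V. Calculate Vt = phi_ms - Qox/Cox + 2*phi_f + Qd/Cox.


Step 1: Vt = phi_ms - Qox/Cox + 2*phi_f + Qd/Cox
Step 2: Vt = -0.3 - 0.4053 + 2*0.37 + 0.7761
Step 3: Vt = -0.3 - 0.4053 + 0.74 + 0.7761
Step 4: Vt = 0.8108 V

0.8108


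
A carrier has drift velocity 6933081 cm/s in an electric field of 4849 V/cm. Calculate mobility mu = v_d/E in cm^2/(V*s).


Step 1: mu = v_d / E
Step 2: mu = 6933081 / 4849
Step 3: mu = 1429.8 cm^2/(V*s)

1429.8


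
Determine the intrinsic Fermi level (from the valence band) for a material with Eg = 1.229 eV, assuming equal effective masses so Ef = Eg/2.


Step 1: For an intrinsic semiconductor, the Fermi level sits at midgap.
Step 2: Ef = Eg / 2 = 1.229 / 2 = 0.6145 eV

0.6145


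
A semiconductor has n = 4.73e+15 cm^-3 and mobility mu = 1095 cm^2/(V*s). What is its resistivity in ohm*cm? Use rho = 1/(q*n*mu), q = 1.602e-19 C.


Step 1: sigma = q * n * mu = 1.602e-19 * 4.73e+15 * 1095 = 8.29732e-01 S/cm
Step 2: rho = 1 / sigma = 1 / 8.29732e-01 = 1.205 ohm*cm

1.205


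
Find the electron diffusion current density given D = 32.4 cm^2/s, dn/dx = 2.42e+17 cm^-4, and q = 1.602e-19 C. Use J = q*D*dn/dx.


Step 1: J = q * D * (dn/dx)
Step 2: J = 1.602e-19 * 32.4 * 2.42e+17
Step 3: J = 1.26e+00 A/cm^2

1.26e+00


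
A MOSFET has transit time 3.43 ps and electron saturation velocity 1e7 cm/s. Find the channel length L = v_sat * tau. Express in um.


Step 1: tau in seconds = 3.43 ps * 1e-12 = 3.4300e-12 s
Step 2: L = v_sat * tau = 1e7 * 3.4300e-12 = 3.4300e-05 cm
Step 3: L in um = 3.4300e-05 * 1e4 = 0.343 um

0.343


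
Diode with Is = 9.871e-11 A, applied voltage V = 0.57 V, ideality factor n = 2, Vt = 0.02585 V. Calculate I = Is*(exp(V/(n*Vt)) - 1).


Step 1: V/(n*Vt) = 0.57/(2*0.02585) = 11.0251
Step 2: exp(11.0251) = 6.1396e+04
Step 3: I = 9.871e-11 * (6.1396e+04 - 1) = 6.06e-06 A

6.06e-06


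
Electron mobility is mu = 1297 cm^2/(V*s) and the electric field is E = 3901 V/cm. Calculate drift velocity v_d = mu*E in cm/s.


Step 1: v_d = mu * E
Step 2: v_d = 1297 * 3901 = 5059597
Step 3: v_d = 5.06e+06 cm/s

5.06e+06


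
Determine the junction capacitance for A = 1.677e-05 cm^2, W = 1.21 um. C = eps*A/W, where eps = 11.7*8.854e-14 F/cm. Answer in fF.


Step 1: eps_Si = 11.7 * 8.854e-14 = 1.035918e-12 F/cm
Step 2: W in cm = 1.21 * 1e-4 = 1.21e-04 cm
Step 3: C = 1.035918e-12 * 1.677e-05 / 1.21e-04 = 1.435731e-13 F
Step 4: C = 143.57 fF

143.57


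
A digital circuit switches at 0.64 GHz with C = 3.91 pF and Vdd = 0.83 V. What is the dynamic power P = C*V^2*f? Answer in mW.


Step 1: V^2 = 0.83^2 = 0.6889 V^2
Step 2: P = C*V^2*f = 3.91e-12 F * 0.6889 * 0.64e9 Hz
Step 3: P = 1.72390336e-03 W
Step 4: P = 1.724 mW

1.724


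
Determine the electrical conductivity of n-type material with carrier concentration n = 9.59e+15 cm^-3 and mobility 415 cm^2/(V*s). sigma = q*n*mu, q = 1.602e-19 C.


Step 1: sigma = q * n * mu
Step 2: sigma = 1.602e-19 * 9.59e+15 * 415
Step 3: sigma = 6.376e-01 S/cm

6.376e-01


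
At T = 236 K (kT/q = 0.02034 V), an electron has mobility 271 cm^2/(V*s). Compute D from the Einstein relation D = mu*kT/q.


Step 1: D = mu * (kT/q)
Step 2: D = 271 * 0.02034
Step 3: D = 5.51 cm^2/s

5.51


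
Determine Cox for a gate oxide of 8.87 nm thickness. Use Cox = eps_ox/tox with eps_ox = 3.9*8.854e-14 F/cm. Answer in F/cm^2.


Step 1: eps_ox = 3.9 * 8.854e-14 = 3.45306e-13 F/cm
Step 2: tox in cm = 8.87 nm * 1e-7 = 8.8700e-07 cm
Step 3: Cox = 3.45306e-13 / 8.8700e-07 = 3.89e-07 F/cm^2

3.89e-07


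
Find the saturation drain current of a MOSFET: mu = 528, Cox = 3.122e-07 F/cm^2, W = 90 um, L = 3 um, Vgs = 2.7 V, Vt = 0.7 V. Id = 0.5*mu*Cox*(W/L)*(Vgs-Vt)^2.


Step 1: Overdrive voltage Vov = Vgs - Vt = 2.7 - 0.7 = 2.0 V
Step 2: W/L = 90/3 = 30
Step 3: Id = 0.5 * 528 * 3.122e-07 * 30 * 2.0^2
Step 4: Id = 9.89e-03 A

9.89e-03


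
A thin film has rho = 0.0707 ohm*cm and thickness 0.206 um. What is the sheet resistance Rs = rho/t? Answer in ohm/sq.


Step 1: Convert thickness to cm: t = 0.206 um = 2.0600e-05 cm
Step 2: Rs = rho / t = 0.0707 / 2.0600e-05
Step 3: Rs = 3432.0 ohm/sq

3432.0


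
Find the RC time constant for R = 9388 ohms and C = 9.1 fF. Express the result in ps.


Step 1: tau = R * C
Step 2: tau = 9388 * 9.1 fF = 9388 * 9.1e-15 F
Step 3: tau = 8.54308e-11 s = 85.4308 ps

85.4308


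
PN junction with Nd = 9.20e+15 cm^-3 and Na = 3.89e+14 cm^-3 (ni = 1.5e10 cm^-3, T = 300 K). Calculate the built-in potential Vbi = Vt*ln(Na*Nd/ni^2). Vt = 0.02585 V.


Step 1: Compute Na*Nd/ni^2 = 3.89e+14 * 9.20e+15 / (1.5e10)^2 = 1.5906e+10
Step 2: ln(1.5906e+10) = 23.4900
Step 3: Vbi = 0.02585 * 23.4900 = 0.607 V

0.607


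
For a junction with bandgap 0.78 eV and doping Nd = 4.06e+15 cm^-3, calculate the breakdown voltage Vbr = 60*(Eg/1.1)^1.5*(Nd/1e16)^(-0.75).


Step 1: Eg/1.1 = 0.78/1.1 = 0.709091
Step 2: (Eg/1.1)^1.5 = 0.709091^1.5 = 0.597108
Step 3: (Nd/1e16)^(-0.75) = (0.406)^(-0.75) = 1.966099
Step 4: Vbr = 60 * 0.597108 * 1.966099 = 70.4 V

70.4


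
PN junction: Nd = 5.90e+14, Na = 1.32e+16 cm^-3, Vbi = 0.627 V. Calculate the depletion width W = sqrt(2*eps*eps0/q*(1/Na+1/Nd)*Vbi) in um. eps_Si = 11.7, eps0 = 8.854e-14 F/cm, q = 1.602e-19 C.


Step 1: 1/Na + 1/Nd = 1/1.32e+16 + 1/5.90e+14 = 1.77067e-15
Step 2: 2*eps*eps0/q = 2*11.7*8.854e-14/1.602e-19 = 1.293281e+07
Step 3: W^2 = 1.293281e+07 * 1.77067e-15 * 0.627 = 1.43581e-08
Step 4: W = sqrt(1.43581e-08) = 1.198e-04 cm = 1.198 um

1.198


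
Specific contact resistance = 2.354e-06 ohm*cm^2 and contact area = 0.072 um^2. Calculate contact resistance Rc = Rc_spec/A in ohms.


Step 1: Convert area to cm^2: 0.072 um^2 = 7.2000e-10 cm^2
Step 2: Rc = Rc_spec / A = 2.354e-06 / 7.2000e-10
Step 3: Rc = 3.27e+03 ohms

3.27e+03


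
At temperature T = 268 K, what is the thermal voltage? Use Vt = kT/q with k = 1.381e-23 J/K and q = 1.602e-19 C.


Step 1: kT = 1.381e-23 * 268 = 3.70108e-21 J
Step 2: Vt = kT/q = 3.70108e-21 / 1.602e-19
Step 3: Vt = 0.0231 V

0.0231


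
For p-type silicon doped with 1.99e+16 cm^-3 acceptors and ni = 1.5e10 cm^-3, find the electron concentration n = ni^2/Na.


Step 1: Majority hole concentration p ≈ Na = 1.99e+16 cm^-3
Step 2: n = ni^2 / Na = (1.5e10)^2 / 1.99e+16
Step 3: n = 1.13e+04 cm^-3

1.13e+04


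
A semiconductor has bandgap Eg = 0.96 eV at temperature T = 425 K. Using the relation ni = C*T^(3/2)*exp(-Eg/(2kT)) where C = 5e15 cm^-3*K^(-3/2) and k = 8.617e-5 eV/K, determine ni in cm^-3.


Step 1: Compute kT = 8.617e-5 * 425 = 0.03662225 eV
Step 2: Exponent = -Eg/(2kT) = -0.96/(2*0.03662225) = -13.10679
Step 3: T^(3/2) = 425^1.5 = 8761.60
Step 4: ni = 5e15 * 8761.60 * exp(-13.10679) = 8.90e+13 cm^-3

8.90e+13


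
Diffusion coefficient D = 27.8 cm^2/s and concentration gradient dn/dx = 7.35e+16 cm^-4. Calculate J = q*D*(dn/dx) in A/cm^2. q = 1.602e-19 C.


Step 1: J = q * D * (dn/dx)
Step 2: J = 1.602e-19 * 27.8 * 7.35e+16
Step 3: J = 3.27e-01 A/cm^2

3.27e-01


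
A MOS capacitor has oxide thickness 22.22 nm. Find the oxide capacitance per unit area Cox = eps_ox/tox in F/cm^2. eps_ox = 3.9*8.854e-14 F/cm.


Step 1: eps_ox = 3.9 * 8.854e-14 = 3.45306e-13 F/cm
Step 2: tox in cm = 22.22 nm * 1e-7 = 2.2220e-06 cm
Step 3: Cox = 3.45306e-13 / 2.2220e-06 = 1.55e-07 F/cm^2

1.55e-07


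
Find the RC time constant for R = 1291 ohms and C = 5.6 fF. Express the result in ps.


Step 1: tau = R * C
Step 2: tau = 1291 * 5.6 fF = 1291 * 5.6e-15 F
Step 3: tau = 7.2296e-12 s = 7.2296 ps

7.2296


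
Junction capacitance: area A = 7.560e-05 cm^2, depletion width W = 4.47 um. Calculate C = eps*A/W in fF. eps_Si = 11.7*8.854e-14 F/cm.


Step 1: eps_Si = 11.7 * 8.854e-14 = 1.035918e-12 F/cm
Step 2: W in cm = 4.47 * 1e-4 = 4.47e-04 cm
Step 3: C = 1.035918e-12 * 7.560e-05 / 4.47e-04 = 1.752022e-13 F
Step 4: C = 175.2 fF

175.2


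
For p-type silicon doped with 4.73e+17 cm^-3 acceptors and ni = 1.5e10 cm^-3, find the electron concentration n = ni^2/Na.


Step 1: Majority hole concentration p ≈ Na = 4.73e+17 cm^-3
Step 2: n = ni^2 / Na = (1.5e10)^2 / 4.73e+17
Step 3: n = 4.76e+02 cm^-3

4.76e+02


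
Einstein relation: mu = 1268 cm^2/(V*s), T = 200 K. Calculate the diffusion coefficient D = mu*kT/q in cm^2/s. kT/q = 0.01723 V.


Step 1: D = mu * (kT/q)
Step 2: D = 1268 * 0.01723
Step 3: D = 21.85 cm^2/s

21.85


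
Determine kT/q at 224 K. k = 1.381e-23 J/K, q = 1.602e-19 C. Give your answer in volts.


Step 1: kT = 1.381e-23 * 224 = 3.09344e-21 J
Step 2: Vt = kT/q = 3.09344e-21 / 1.602e-19
Step 3: Vt = 0.01931 V

0.01931


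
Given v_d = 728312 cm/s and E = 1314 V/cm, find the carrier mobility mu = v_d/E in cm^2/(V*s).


Step 1: mu = v_d / E
Step 2: mu = 728312 / 1314
Step 3: mu = 554.27 cm^2/(V*s)

554.27


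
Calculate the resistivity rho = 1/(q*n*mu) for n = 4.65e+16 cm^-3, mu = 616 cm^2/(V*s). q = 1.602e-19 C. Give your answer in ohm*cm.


Step 1: sigma = q * n * mu = 1.602e-19 * 4.65e+16 * 616 = 4.58877e+00 S/cm
Step 2: rho = 1 / sigma = 1 / 4.58877e+00 = 0.2179 ohm*cm

0.2179


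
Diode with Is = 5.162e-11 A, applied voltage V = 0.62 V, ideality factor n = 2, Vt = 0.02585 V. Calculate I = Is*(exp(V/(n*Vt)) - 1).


Step 1: V/(n*Vt) = 0.62/(2*0.02585) = 11.9923
Step 2: exp(11.9923) = 1.6151e+05
Step 3: I = 5.162e-11 * (1.6151e+05 - 1) = 8.34e-06 A

8.34e-06


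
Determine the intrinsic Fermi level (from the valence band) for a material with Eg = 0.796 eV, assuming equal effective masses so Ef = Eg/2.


Step 1: For an intrinsic semiconductor, the Fermi level sits at midgap.
Step 2: Ef = Eg / 2 = 0.796 / 2 = 0.398 eV

0.398


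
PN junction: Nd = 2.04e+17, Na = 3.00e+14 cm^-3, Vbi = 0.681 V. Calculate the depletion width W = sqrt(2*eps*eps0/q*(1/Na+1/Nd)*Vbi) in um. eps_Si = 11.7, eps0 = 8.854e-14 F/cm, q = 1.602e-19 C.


Step 1: 1/Na + 1/Nd = 1/3.00e+14 + 1/2.04e+17 = 3.33824e-15
Step 2: 2*eps*eps0/q = 2*11.7*8.854e-14/1.602e-19 = 1.293281e+07
Step 3: W^2 = 1.293281e+07 * 3.33824e-15 * 0.681 = 2.94007e-08
Step 4: W = sqrt(2.94007e-08) = 1.715e-04 cm = 1.715 um

1.715


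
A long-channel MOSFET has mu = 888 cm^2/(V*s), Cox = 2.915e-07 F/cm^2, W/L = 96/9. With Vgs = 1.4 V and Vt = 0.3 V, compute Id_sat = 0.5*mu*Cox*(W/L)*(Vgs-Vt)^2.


Step 1: Overdrive voltage Vov = Vgs - Vt = 1.4 - 0.3 = 1.1 V
Step 2: W/L = 96/9 = 10.6667
Step 3: Id = 0.5 * 888 * 2.915e-07 * 10.6667 * 1.1^2
Step 4: Id = 1.67e-03 A

1.67e-03


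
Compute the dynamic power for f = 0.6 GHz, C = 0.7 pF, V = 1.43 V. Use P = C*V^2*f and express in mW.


Step 1: V^2 = 1.43^2 = 2.0449 V^2
Step 2: P = C*V^2*f = 0.7e-12 F * 2.0449 * 0.6e9 Hz
Step 3: P = 8.58858e-04 W
Step 4: P = 0.859 mW

0.859


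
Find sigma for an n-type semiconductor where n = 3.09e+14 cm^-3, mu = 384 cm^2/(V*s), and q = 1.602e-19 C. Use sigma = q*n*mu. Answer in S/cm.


Step 1: sigma = q * n * mu
Step 2: sigma = 1.602e-19 * 3.09e+14 * 384
Step 3: sigma = 1.901e-02 S/cm

1.901e-02


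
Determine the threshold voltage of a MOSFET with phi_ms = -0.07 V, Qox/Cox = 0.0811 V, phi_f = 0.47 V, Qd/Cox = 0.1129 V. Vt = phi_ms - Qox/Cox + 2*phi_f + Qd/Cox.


Step 1: Vt = phi_ms - Qox/Cox + 2*phi_f + Qd/Cox
Step 2: Vt = -0.07 - 0.0811 + 2*0.47 + 0.1129
Step 3: Vt = -0.07 - 0.0811 + 0.94 + 0.1129
Step 4: Vt = 0.9018 V

0.9018


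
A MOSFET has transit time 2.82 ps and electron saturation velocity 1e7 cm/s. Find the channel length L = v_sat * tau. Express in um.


Step 1: tau in seconds = 2.82 ps * 1e-12 = 2.8200e-12 s
Step 2: L = v_sat * tau = 1e7 * 2.8200e-12 = 2.8200e-05 cm
Step 3: L in um = 2.8200e-05 * 1e4 = 0.282 um

0.282


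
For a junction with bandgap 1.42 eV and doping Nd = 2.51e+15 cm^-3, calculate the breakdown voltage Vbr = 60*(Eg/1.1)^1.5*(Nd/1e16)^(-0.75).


Step 1: Eg/1.1 = 1.42/1.1 = 1.290909
Step 2: (Eg/1.1)^1.5 = 1.290909^1.5 = 1.466707
Step 3: (Nd/1e16)^(-0.75) = (0.251)^(-0.75) = 2.819971
Step 4: Vbr = 60 * 1.466707 * 2.819971 = 248.2 V

248.2


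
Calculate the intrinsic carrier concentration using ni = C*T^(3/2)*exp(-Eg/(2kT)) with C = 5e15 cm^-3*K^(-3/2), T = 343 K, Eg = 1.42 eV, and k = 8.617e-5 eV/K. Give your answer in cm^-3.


Step 1: Compute kT = 8.617e-5 * 343 = 0.02955631 eV
Step 2: Exponent = -Eg/(2kT) = -1.42/(2*0.02955631) = -24.02194
Step 3: T^(3/2) = 343^1.5 = 6352.45
Step 4: ni = 5e15 * 6352.45 * exp(-24.02194) = 1.17e+09 cm^-3

1.17e+09


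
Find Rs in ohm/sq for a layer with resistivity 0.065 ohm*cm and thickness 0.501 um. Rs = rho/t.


Step 1: Convert thickness to cm: t = 0.501 um = 5.0100e-05 cm
Step 2: Rs = rho / t = 0.065 / 5.0100e-05
Step 3: Rs = 1297.4 ohm/sq

1297.4


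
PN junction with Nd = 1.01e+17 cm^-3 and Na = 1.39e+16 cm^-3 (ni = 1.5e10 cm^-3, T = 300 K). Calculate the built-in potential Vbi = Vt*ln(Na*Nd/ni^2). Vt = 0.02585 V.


Step 1: Compute Na*Nd/ni^2 = 1.39e+16 * 1.01e+17 / (1.5e10)^2 = 6.2396e+12
Step 2: ln(6.2396e+12) = 29.4619
Step 3: Vbi = 0.02585 * 29.4619 = 0.762 V

0.762


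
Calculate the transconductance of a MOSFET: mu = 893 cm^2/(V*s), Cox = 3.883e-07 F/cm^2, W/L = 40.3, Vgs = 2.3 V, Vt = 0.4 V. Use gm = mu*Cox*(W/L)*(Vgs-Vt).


Step 1: Vov = Vgs - Vt = 2.3 - 0.4 = 1.9 V
Step 2: gm = mu * Cox * (W/L) * Vov
Step 3: gm = 893 * 3.883e-07 * 40.3 * 1.9 = 2.66e-02 S

2.66e-02


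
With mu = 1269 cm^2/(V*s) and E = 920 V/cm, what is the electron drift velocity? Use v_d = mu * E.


Step 1: v_d = mu * E
Step 2: v_d = 1269 * 920 = 1167480
Step 3: v_d = 1.17e+06 cm/s

1.17e+06


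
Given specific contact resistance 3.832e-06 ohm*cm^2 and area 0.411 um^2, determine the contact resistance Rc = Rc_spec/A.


Step 1: Convert area to cm^2: 0.411 um^2 = 4.1100e-09 cm^2
Step 2: Rc = Rc_spec / A = 3.832e-06 / 4.1100e-09
Step 3: Rc = 9.32e+02 ohms

9.32e+02


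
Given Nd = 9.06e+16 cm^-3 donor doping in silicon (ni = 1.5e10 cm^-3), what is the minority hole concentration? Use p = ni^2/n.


Step 1: Since Nd >> ni, n ≈ Nd = 9.06e+16 cm^-3
Step 2: p = ni^2 / n = (1.5e10)^2 / 9.06e+16
Step 3: p = 2.25e20 / 9.06e+16 = 2.48e+03 cm^-3

2.48e+03


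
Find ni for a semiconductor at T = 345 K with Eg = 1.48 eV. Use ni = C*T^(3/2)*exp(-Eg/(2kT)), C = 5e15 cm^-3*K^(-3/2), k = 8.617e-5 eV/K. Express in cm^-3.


Step 1: Compute kT = 8.617e-5 * 345 = 0.02972865 eV
Step 2: Exponent = -Eg/(2kT) = -1.48/(2*0.02972865) = -24.89181
Step 3: T^(3/2) = 345^1.5 = 6408.09
Step 4: ni = 5e15 * 6408.09 * exp(-24.89181) = 4.96e+08 cm^-3

4.96e+08


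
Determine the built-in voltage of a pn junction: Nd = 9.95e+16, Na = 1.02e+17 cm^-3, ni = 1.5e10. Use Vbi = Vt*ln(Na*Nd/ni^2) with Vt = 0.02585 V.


Step 1: Compute Na*Nd/ni^2 = 1.02e+17 * 9.95e+16 / (1.5e10)^2 = 4.5107e+13
Step 2: ln(4.5107e+13) = 31.4401
Step 3: Vbi = 0.02585 * 31.4401 = 0.813 V

0.813


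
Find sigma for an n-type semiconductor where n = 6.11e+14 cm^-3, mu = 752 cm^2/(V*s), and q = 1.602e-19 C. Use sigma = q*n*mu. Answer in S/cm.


Step 1: sigma = q * n * mu
Step 2: sigma = 1.602e-19 * 6.11e+14 * 752
Step 3: sigma = 7.361e-02 S/cm

7.361e-02


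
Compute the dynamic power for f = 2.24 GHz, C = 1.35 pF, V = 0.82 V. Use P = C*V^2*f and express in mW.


Step 1: V^2 = 0.82^2 = 0.6724 V^2
Step 2: P = C*V^2*f = 1.35e-12 F * 0.6724 * 2.24e9 Hz
Step 3: P = 2.0333376e-03 W
Step 4: P = 2.033 mW

2.033


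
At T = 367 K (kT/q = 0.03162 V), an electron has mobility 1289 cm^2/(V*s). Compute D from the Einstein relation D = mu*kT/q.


Step 1: D = mu * (kT/q)
Step 2: D = 1289 * 0.03162
Step 3: D = 40.76 cm^2/s

40.76


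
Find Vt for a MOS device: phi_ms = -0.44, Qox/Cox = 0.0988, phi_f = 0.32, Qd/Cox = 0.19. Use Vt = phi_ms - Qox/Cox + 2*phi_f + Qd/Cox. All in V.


Step 1: Vt = phi_ms - Qox/Cox + 2*phi_f + Qd/Cox
Step 2: Vt = -0.44 - 0.0988 + 2*0.32 + 0.19
Step 3: Vt = -0.44 - 0.0988 + 0.64 + 0.19
Step 4: Vt = 0.2912 V

0.2912


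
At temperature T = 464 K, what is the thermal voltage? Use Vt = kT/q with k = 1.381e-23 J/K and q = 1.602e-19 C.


Step 1: kT = 1.381e-23 * 464 = 6.40784e-21 J
Step 2: Vt = kT/q = 6.40784e-21 / 1.602e-19
Step 3: Vt = 0.04 V

0.04


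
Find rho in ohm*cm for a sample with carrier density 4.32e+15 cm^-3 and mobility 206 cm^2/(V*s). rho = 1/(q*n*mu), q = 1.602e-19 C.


Step 1: sigma = q * n * mu = 1.602e-19 * 4.32e+15 * 206 = 1.42565e-01 S/cm
Step 2: rho = 1 / sigma = 1 / 1.42565e-01 = 7.014 ohm*cm

7.014


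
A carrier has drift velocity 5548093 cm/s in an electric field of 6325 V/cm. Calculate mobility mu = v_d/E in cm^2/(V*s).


Step 1: mu = v_d / E
Step 2: mu = 5548093 / 6325
Step 3: mu = 877.17 cm^2/(V*s)

877.17


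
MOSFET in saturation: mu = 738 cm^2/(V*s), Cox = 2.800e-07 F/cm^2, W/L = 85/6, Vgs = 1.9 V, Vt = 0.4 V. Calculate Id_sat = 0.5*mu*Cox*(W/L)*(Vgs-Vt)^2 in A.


Step 1: Overdrive voltage Vov = Vgs - Vt = 1.9 - 0.4 = 1.5 V
Step 2: W/L = 85/6 = 14.1667
Step 3: Id = 0.5 * 738 * 2.800e-07 * 14.1667 * 1.5^2
Step 4: Id = 3.29e-03 A

3.29e-03


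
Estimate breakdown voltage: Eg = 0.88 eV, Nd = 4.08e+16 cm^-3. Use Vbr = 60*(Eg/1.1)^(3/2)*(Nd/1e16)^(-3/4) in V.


Step 1: Eg/1.1 = 0.88/1.1 = 0.800000
Step 2: (Eg/1.1)^1.5 = 0.800000^1.5 = 0.715542
Step 3: (Nd/1e16)^(-0.75) = (4.08)^(-0.75) = 0.348341
Step 4: Vbr = 60 * 0.715542 * 0.348341 = 15.0 V

15.0


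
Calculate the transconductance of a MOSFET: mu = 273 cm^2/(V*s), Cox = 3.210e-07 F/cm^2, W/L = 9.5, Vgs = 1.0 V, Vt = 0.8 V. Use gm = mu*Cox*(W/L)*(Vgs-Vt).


Step 1: Vov = Vgs - Vt = 1.0 - 0.8 = 0.2 V
Step 2: gm = mu * Cox * (W/L) * Vov
Step 3: gm = 273 * 3.210e-07 * 9.5 * 0.2 = 1.67e-04 S

1.67e-04


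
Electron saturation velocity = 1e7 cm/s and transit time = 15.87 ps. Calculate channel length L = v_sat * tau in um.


Step 1: tau in seconds = 15.87 ps * 1e-12 = 1.5870e-11 s
Step 2: L = v_sat * tau = 1e7 * 1.5870e-11 = 1.5870e-04 cm
Step 3: L in um = 1.5870e-04 * 1e4 = 1.587 um

1.587


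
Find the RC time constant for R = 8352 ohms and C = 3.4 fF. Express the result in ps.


Step 1: tau = R * C
Step 2: tau = 8352 * 3.4 fF = 8352 * 3.4e-15 F
Step 3: tau = 2.83968e-11 s = 28.3968 ps

28.3968


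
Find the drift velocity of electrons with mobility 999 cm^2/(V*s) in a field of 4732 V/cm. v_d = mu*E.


Step 1: v_d = mu * E
Step 2: v_d = 999 * 4732 = 4727268
Step 3: v_d = 4.73e+06 cm/s

4.73e+06


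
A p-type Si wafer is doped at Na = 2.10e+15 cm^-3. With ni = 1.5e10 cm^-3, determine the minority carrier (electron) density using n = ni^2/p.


Step 1: Majority hole concentration p ≈ Na = 2.10e+15 cm^-3
Step 2: n = ni^2 / Na = (1.5e10)^2 / 2.10e+15
Step 3: n = 1.07e+05 cm^-3

1.07e+05


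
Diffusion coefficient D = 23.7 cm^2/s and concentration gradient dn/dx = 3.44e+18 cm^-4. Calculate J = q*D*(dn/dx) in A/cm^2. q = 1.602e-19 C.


Step 1: J = q * D * (dn/dx)
Step 2: J = 1.602e-19 * 23.7 * 3.44e+18
Step 3: J = 1.31e+01 A/cm^2

1.31e+01


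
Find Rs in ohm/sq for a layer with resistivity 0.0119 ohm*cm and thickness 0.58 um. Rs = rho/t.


Step 1: Convert thickness to cm: t = 0.58 um = 5.8000e-05 cm
Step 2: Rs = rho / t = 0.0119 / 5.8000e-05
Step 3: Rs = 205.2 ohm/sq

205.2


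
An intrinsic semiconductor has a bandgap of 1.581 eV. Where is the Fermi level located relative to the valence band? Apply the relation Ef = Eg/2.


Step 1: For an intrinsic semiconductor, the Fermi level sits at midgap.
Step 2: Ef = Eg / 2 = 1.581 / 2 = 0.7905 eV

0.7905


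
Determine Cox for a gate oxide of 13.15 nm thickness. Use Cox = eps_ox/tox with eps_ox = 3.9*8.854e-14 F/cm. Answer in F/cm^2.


Step 1: eps_ox = 3.9 * 8.854e-14 = 3.45306e-13 F/cm
Step 2: tox in cm = 13.15 nm * 1e-7 = 1.3150e-06 cm
Step 3: Cox = 3.45306e-13 / 1.3150e-06 = 2.63e-07 F/cm^2

2.63e-07


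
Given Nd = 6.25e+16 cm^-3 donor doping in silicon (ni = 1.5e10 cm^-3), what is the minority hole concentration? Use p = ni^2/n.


Step 1: Since Nd >> ni, n ≈ Nd = 6.25e+16 cm^-3
Step 2: p = ni^2 / n = (1.5e10)^2 / 6.25e+16
Step 3: p = 2.25e20 / 6.25e+16 = 3.60e+03 cm^-3

3.60e+03


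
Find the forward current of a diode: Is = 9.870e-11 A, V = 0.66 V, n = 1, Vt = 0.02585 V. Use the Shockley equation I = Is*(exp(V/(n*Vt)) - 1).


Step 1: V/(n*Vt) = 0.66/(1*0.02585) = 25.5319
Step 2: exp(25.5319) = 1.2256e+11
Step 3: I = 9.870e-11 * (1.2256e+11 - 1) = 1.21e+01 A

1.21e+01


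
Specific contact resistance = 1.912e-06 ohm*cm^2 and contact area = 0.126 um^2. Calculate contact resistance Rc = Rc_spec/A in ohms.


Step 1: Convert area to cm^2: 0.126 um^2 = 1.2600e-09 cm^2
Step 2: Rc = Rc_spec / A = 1.912e-06 / 1.2600e-09
Step 3: Rc = 1.52e+03 ohms

1.52e+03


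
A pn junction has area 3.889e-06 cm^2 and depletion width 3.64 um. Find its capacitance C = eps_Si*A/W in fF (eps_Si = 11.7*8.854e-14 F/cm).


Step 1: eps_Si = 11.7 * 8.854e-14 = 1.035918e-12 F/cm
Step 2: W in cm = 3.64 * 1e-4 = 3.64e-04 cm
Step 3: C = 1.035918e-12 * 3.889e-06 / 3.64e-04 = 1.106782e-14 F
Step 4: C = 11.07 fF

11.07


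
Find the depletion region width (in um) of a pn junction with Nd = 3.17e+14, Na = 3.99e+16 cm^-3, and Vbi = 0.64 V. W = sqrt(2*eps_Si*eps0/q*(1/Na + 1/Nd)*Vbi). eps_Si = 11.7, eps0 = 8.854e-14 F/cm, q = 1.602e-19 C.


Step 1: 1/Na + 1/Nd = 1/3.99e+16 + 1/3.17e+14 = 3.17964e-15
Step 2: 2*eps*eps0/q = 2*11.7*8.854e-14/1.602e-19 = 1.293281e+07
Step 3: W^2 = 1.293281e+07 * 3.17964e-15 * 0.64 = 2.63179e-08
Step 4: W = sqrt(2.63179e-08) = 1.622e-04 cm = 1.622 um

1.622


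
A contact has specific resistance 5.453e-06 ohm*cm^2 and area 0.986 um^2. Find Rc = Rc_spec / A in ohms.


Step 1: Convert area to cm^2: 0.986 um^2 = 9.8600e-09 cm^2
Step 2: Rc = Rc_spec / A = 5.453e-06 / 9.8600e-09
Step 3: Rc = 5.53e+02 ohms

5.53e+02


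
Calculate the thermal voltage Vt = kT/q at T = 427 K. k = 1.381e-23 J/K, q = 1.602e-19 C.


Step 1: kT = 1.381e-23 * 427 = 5.89687e-21 J
Step 2: Vt = kT/q = 5.89687e-21 / 1.602e-19
Step 3: Vt = 0.03681 V

0.03681


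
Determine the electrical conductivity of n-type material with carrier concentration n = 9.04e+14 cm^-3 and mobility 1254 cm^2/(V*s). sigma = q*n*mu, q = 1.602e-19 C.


Step 1: sigma = q * n * mu
Step 2: sigma = 1.602e-19 * 9.04e+14 * 1254
Step 3: sigma = 1.816e-01 S/cm

1.816e-01


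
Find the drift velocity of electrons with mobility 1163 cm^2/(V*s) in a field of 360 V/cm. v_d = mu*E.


Step 1: v_d = mu * E
Step 2: v_d = 1163 * 360 = 418680
Step 3: v_d = 4.19e+05 cm/s

4.19e+05


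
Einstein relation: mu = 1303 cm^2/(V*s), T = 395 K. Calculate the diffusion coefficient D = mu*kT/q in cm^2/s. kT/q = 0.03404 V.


Step 1: D = mu * (kT/q)
Step 2: D = 1303 * 0.03404
Step 3: D = 44.35 cm^2/s

44.35
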